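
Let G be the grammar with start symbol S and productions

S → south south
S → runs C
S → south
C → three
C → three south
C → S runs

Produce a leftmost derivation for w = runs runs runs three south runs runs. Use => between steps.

S => runs C => runs S runs => runs runs C runs => runs runs S runs runs => runs runs runs C runs runs => runs runs runs three south runs runs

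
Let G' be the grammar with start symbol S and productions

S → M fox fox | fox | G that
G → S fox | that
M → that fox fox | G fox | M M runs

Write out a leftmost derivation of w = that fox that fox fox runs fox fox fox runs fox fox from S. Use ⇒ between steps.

S ⇒ M fox fox ⇒ M M runs fox fox ⇒ M M runs M runs fox fox ⇒ G fox M runs M runs fox fox ⇒ that fox M runs M runs fox fox ⇒ that fox that fox fox runs M runs fox fox ⇒ that fox that fox fox runs G fox runs fox fox ⇒ that fox that fox fox runs S fox fox runs fox fox ⇒ that fox that fox fox runs fox fox fox runs fox fox

S ⇒ M fox fox   [S → M fox fox]
M fox fox ⇒ M M runs fox fox   [M → M M runs]
M M runs fox fox ⇒ M M runs M runs fox fox   [M → M M runs]
M M runs M runs fox fox ⇒ G fox M runs M runs fox fox   [M → G fox]
G fox M runs M runs fox fox ⇒ that fox M runs M runs fox fox   [G → that]
that fox M runs M runs fox fox ⇒ that fox that fox fox runs M runs fox fox   [M → that fox fox]
that fox that fox fox runs M runs fox fox ⇒ that fox that fox fox runs G fox runs fox fox   [M → G fox]
that fox that fox fox runs G fox runs fox fox ⇒ that fox that fox fox runs S fox fox runs fox fox   [G → S fox]
that fox that fox fox runs S fox fox runs fox fox ⇒ that fox that fox fox runs fox fox fox runs fox fox   [S → fox]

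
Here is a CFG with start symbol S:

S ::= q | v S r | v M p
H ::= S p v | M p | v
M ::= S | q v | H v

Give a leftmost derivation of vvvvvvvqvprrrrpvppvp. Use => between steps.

S=>vMp=>vHvp=>vMpvp=>vSpvp=>vvMppvp=>vvHvppvp=>vvMpvppvp=>vvSpvppvp=>vvvSrpvppvp=>vvvvSrrpvppvp=>vvvvvSrrrpvppvp=>vvvvvvSrrrrpvppvp=>vvvvvvvMprrrrpvppvp=>vvvvvvvqvprrrrpvppvp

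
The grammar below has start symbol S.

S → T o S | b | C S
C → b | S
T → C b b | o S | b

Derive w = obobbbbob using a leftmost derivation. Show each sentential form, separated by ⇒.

S ⇒ ToS ⇒ oSoS ⇒ oboS ⇒ oboCS ⇒ obobS ⇒ obobToS ⇒ obobCbboS ⇒ obobbbboS ⇒ obobbbbob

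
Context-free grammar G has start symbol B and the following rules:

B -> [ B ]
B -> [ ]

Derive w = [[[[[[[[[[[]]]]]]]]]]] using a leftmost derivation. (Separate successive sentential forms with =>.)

B => [B] => [[B]] => [[[B]]] => [[[[B]]]] => [[[[[B]]]]] => [[[[[[B]]]]]] => [[[[[[[B]]]]]]] => [[[[[[[[B]]]]]]]] => [[[[[[[[[B]]]]]]]]] => [[[[[[[[[[B]]]]]]]]]] => [[[[[[[[[[[]]]]]]]]]]]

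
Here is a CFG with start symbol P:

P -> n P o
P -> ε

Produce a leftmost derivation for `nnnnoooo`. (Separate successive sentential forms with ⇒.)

P ⇒ nPo ⇒ nnPoo ⇒ nnnPooo ⇒ nnnnPoooo ⇒ nnnnoooo

P ⇒ nPo   [P -> n P o]
nPo ⇒ nnPoo   [P -> n P o]
nnPoo ⇒ nnnPooo   [P -> n P o]
nnnPooo ⇒ nnnnPoooo   [P -> n P o]
nnnnPoooo ⇒ nnnnoooo   [P -> ε]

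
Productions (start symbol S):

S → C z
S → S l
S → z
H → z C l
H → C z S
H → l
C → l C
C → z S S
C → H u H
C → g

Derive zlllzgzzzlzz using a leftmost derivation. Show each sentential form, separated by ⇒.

S ⇒ Cz ⇒ zSSz ⇒ zSlSz ⇒ zCzlSz ⇒ zlCzlSz ⇒ zllCzlSz ⇒ zlllCzlSz ⇒ zlllzSSzlSz ⇒ zlllzCzSzlSz ⇒ zlllzgzSzlSz ⇒ zlllzgzzzlSz ⇒ zlllzgzzzlzz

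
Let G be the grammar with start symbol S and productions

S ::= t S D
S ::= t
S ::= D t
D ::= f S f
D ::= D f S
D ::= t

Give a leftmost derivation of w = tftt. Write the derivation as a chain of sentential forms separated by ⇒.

S⇒Dt⇒DfSt⇒tfSt⇒tftt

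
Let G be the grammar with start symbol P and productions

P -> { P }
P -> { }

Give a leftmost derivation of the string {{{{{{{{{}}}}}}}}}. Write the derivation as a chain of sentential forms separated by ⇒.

P ⇒ {P} ⇒ {{P}} ⇒ {{{P}}} ⇒ {{{{P}}}} ⇒ {{{{{P}}}}} ⇒ {{{{{{P}}}}}} ⇒ {{{{{{{P}}}}}}} ⇒ {{{{{{{{P}}}}}}}} ⇒ {{{{{{{{{}}}}}}}}}

P ⇒ {P}   [P -> { P }]
{P} ⇒ {{P}}   [P -> { P }]
{{P}} ⇒ {{{P}}}   [P -> { P }]
{{{P}}} ⇒ {{{{P}}}}   [P -> { P }]
{{{{P}}}} ⇒ {{{{{P}}}}}   [P -> { P }]
{{{{{P}}}}} ⇒ {{{{{{P}}}}}}   [P -> { P }]
{{{{{{P}}}}}} ⇒ {{{{{{{P}}}}}}}   [P -> { P }]
{{{{{{{P}}}}}}} ⇒ {{{{{{{{P}}}}}}}}   [P -> { P }]
{{{{{{{{P}}}}}}}} ⇒ {{{{{{{{{}}}}}}}}}   [P -> { }]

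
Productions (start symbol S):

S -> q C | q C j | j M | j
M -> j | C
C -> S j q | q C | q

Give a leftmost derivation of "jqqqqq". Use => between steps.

S => jM   [S -> j M]
jM => jC   [M -> C]
jC => jqC   [C -> q C]
jqC => jqqC   [C -> q C]
jqqC => jqqqC   [C -> q C]
jqqqC => jqqqqC   [C -> q C]
jqqqqC => jqqqqq   [C -> q]

S => jM => jC => jqC => jqqC => jqqqC => jqqqqC => jqqqqq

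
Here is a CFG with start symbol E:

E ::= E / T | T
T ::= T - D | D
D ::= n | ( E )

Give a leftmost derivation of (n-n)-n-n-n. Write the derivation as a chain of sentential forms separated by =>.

E => T => T-D => T-D-D => T-D-D-D => D-D-D-D => (E)-D-D-D => (T)-D-D-D => (T-D)-D-D-D => (D-D)-D-D-D => (n-D)-D-D-D => (n-n)-D-D-D => (n-n)-n-D-D => (n-n)-n-n-D => (n-n)-n-n-n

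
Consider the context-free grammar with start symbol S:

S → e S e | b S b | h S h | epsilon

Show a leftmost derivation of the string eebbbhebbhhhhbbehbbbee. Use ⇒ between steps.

S⇒eSe⇒eeSee⇒eebSbee⇒eebbSbbee⇒eebbbSbbbee⇒eebbbhShbbbee⇒eebbbheSehbbbee⇒eebbbhebSbehbbbee⇒eebbbhebbSbbehbbbee⇒eebbbhebbhShbbehbbbee⇒eebbbhebbhhShhbbehbbbee⇒eebbbhebbhhhhbbehbbbee

S ⇒ eSe   [S → e S e]
eSe ⇒ eeSee   [S → e S e]
eeSee ⇒ eebSbee   [S → b S b]
eebSbee ⇒ eebbSbbee   [S → b S b]
eebbSbbee ⇒ eebbbSbbbee   [S → b S b]
eebbbSbbbee ⇒ eebbbhShbbbee   [S → h S h]
eebbbhShbbbee ⇒ eebbbheSehbbbee   [S → e S e]
eebbbheSehbbbee ⇒ eebbbhebSbehbbbee   [S → b S b]
eebbbhebSbehbbbee ⇒ eebbbhebbSbbehbbbee   [S → b S b]
eebbbhebbSbbehbbbee ⇒ eebbbhebbhShbbehbbbee   [S → h S h]
eebbbhebbhShbbehbbbee ⇒ eebbbhebbhhShhbbehbbbee   [S → h S h]
eebbbhebbhhShhbbehbbbee ⇒ eebbbhebbhhhhbbehbbbee   [S → epsilon]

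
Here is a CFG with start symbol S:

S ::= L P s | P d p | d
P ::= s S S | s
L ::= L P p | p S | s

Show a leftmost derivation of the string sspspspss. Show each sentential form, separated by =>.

S => LPs => LPpPs => LPpPpPs => LPpPpPpPs => sPpPpPpPs => sspPpPpPs => sspspPpPs => sspspspPs => sspspspss

S => LPs   [S ::= L P s]
LPs => LPpPs   [L ::= L P p]
LPpPs => LPpPpPs   [L ::= L P p]
LPpPpPs => LPpPpPpPs   [L ::= L P p]
LPpPpPpPs => sPpPpPpPs   [L ::= s]
sPpPpPpPs => sspPpPpPs   [P ::= s]
sspPpPpPs => sspspPpPs   [P ::= s]
sspspPpPs => sspspspPs   [P ::= s]
sspspspPs => sspspspss   [P ::= s]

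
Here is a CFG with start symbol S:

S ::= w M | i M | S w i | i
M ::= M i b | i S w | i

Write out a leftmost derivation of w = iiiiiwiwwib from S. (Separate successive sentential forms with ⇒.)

S ⇒ iM   [S ::= i M]
iM ⇒ iMib   [M ::= M i b]
iMib ⇒ iiSwib   [M ::= i S w]
iiSwib ⇒ iiiMwib   [S ::= i M]
iiiMwib ⇒ iiiiSwwib   [M ::= i S w]
iiiiSwwib ⇒ iiiiSwiwwib   [S ::= S w i]
iiiiSwiwwib ⇒ iiiiiwiwwib   [S ::= i]

S ⇒ iM ⇒ iMib ⇒ iiSwib ⇒ iiiMwib ⇒ iiiiSwwib ⇒ iiiiSwiwwib ⇒ iiiiiwiwwib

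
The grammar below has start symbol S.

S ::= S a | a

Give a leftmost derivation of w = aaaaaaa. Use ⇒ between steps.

S⇒Sa⇒Saa⇒Saaa⇒Saaaa⇒Saaaaa⇒Saaaaaa⇒aaaaaaa

S ⇒ Sa   [S ::= S a]
Sa ⇒ Saa   [S ::= S a]
Saa ⇒ Saaa   [S ::= S a]
Saaa ⇒ Saaaa   [S ::= S a]
Saaaa ⇒ Saaaaa   [S ::= S a]
Saaaaa ⇒ Saaaaaa   [S ::= S a]
Saaaaaa ⇒ aaaaaaa   [S ::= a]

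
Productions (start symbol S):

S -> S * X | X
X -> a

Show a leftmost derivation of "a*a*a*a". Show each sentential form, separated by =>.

S=>S*X=>S*X*X=>S*X*X*X=>X*X*X*X=>a*X*X*X=>a*a*X*X=>a*a*a*X=>a*a*a*a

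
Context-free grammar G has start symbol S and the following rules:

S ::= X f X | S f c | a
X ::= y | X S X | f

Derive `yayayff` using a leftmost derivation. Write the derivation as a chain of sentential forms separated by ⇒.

S⇒XfX⇒XSXfX⇒XSXSXfX⇒ySXSXfX⇒yaXSXfX⇒yaySXfX⇒yayaXfX⇒yayayfX⇒yayayff

S ⇒ XfX   [S ::= X f X]
XfX ⇒ XSXfX   [X ::= X S X]
XSXfX ⇒ XSXSXfX   [X ::= X S X]
XSXSXfX ⇒ ySXSXfX   [X ::= y]
ySXSXfX ⇒ yaXSXfX   [S ::= a]
yaXSXfX ⇒ yaySXfX   [X ::= y]
yaySXfX ⇒ yayaXfX   [S ::= a]
yayaXfX ⇒ yayayfX   [X ::= y]
yayayfX ⇒ yayayff   [X ::= f]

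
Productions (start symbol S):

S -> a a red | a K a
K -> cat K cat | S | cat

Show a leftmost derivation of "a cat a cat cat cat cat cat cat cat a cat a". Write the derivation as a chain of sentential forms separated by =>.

S => a K a   [S -> a K a]
a K a => a cat K cat a   [K -> cat K cat]
a cat K cat a => a cat S cat a   [K -> S]
a cat S cat a => a cat a K a cat a   [S -> a K a]
a cat a K a cat a => a cat a cat K cat a cat a   [K -> cat K cat]
a cat a cat K cat a cat a => a cat a cat cat K cat cat a cat a   [K -> cat K cat]
a cat a cat cat K cat cat a cat a => a cat a cat cat cat K cat cat cat a cat a   [K -> cat K cat]
a cat a cat cat cat K cat cat cat a cat a => a cat a cat cat cat cat cat cat cat a cat a   [K -> cat]

S => a K a => a cat K cat a => a cat S cat a => a cat a K a cat a => a cat a cat K cat a cat a => a cat a cat cat K cat cat a cat a => a cat a cat cat cat K cat cat cat a cat a => a cat a cat cat cat cat cat cat cat a cat a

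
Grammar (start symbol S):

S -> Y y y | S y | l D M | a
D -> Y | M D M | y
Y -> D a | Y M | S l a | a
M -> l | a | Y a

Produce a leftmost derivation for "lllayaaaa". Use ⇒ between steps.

S ⇒ lDM ⇒ lMDMM ⇒ llDMM ⇒ llMDMMM ⇒ lllDMMM ⇒ lllMDMMMM ⇒ lllaDMMMM ⇒ lllayMMMM ⇒ lllayaMMM ⇒ lllayaaMM ⇒ lllayaaaM ⇒ lllayaaaa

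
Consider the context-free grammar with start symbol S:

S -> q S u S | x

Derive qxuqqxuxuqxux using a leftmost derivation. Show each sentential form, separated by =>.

S=>qSuS=>qxuS=>qxuqSuS=>qxuqqSuSuS=>qxuqqxuSuS=>qxuqqxuxuS=>qxuqqxuxuqSuS=>qxuqqxuxuqxuS=>qxuqqxuxuqxux

S => qSuS   [S -> q S u S]
qSuS => qxuS   [S -> x]
qxuS => qxuqSuS   [S -> q S u S]
qxuqSuS => qxuqqSuSuS   [S -> q S u S]
qxuqqSuSuS => qxuqqxuSuS   [S -> x]
qxuqqxuSuS => qxuqqxuxuS   [S -> x]
qxuqqxuxuS => qxuqqxuxuqSuS   [S -> q S u S]
qxuqqxuxuqSuS => qxuqqxuxuqxuS   [S -> x]
qxuqqxuxuqxuS => qxuqqxuxuqxux   [S -> x]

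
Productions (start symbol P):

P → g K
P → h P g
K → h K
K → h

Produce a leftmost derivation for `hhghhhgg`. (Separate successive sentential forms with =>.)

P => hPg => hhPgg => hhgKgg => hhghKgg => hhghhKgg => hhghhhgg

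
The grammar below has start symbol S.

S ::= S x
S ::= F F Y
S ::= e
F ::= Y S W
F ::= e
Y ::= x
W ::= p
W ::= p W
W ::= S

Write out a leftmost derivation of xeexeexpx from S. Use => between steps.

S=>FFY=>YSWFY=>xSWFY=>xeWFY=>xeSFY=>xeeFY=>xeeYSWY=>xeexSWY=>xeexFFYWY=>xeexeFYWY=>xeexeeYWY=>xeexeexWY=>xeexeexpY=>xeexeexpx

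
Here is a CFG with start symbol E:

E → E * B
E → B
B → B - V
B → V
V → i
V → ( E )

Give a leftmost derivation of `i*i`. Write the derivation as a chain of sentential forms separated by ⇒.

E⇒E*B⇒B*B⇒V*B⇒i*B⇒i*V⇒i*i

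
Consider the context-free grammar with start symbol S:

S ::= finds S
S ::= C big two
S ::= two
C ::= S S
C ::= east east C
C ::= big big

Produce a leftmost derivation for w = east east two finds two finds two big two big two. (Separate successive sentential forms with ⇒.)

S ⇒ C big two ⇒ east east C big two ⇒ east east S S big two ⇒ east east two S big two ⇒ east east two C big two big two ⇒ east east two S S big two big two ⇒ east east two finds S S big two big two ⇒ east east two finds two S big two big two ⇒ east east two finds two finds S big two big two ⇒ east east two finds two finds two big two big two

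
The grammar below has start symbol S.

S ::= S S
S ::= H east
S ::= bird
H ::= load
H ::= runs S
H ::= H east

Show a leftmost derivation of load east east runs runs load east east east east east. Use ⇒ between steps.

S ⇒ S S   [S ::= S S]
S S ⇒ H east S   [S ::= H east]
H east S ⇒ H east east S   [H ::= H east]
H east east S ⇒ load east east S   [H ::= load]
load east east S ⇒ load east east H east   [S ::= H east]
load east east H east ⇒ load east east runs S east   [H ::= runs S]
load east east runs S east ⇒ load east east runs H east east   [S ::= H east]
load east east runs H east east ⇒ load east east runs runs S east east   [H ::= runs S]
load east east runs runs S east east ⇒ load east east runs runs H east east east   [S ::= H east]
load east east runs runs H east east east ⇒ load east east runs runs H east east east east   [H ::= H east]
load east east runs runs H east east east east ⇒ load east east runs runs H east east east east east   [H ::= H east]
load east east runs runs H east east east east east ⇒ load east east runs runs load east east east east east   [H ::= load]

S ⇒ S S ⇒ H east S ⇒ H east east S ⇒ load east east S ⇒ load east east H east ⇒ load east east runs S east ⇒ load east east runs H east east ⇒ load east east runs runs S east east ⇒ load east east runs runs H east east east ⇒ load east east runs runs H east east east east ⇒ load east east runs runs H east east east east east ⇒ load east east runs runs load east east east east east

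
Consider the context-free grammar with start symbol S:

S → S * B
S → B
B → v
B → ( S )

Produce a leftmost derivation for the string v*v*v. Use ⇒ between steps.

S ⇒ S*B   [S → S * B]
S*B ⇒ S*B*B   [S → S * B]
S*B*B ⇒ B*B*B   [S → B]
B*B*B ⇒ v*B*B   [B → v]
v*B*B ⇒ v*v*B   [B → v]
v*v*B ⇒ v*v*v   [B → v]

S ⇒ S*B ⇒ S*B*B ⇒ B*B*B ⇒ v*B*B ⇒ v*v*B ⇒ v*v*v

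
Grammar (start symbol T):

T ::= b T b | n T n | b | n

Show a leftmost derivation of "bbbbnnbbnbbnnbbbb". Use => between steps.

T=>bTb=>bbTbb=>bbbTbbb=>bbbbTbbbb=>bbbbnTnbbbb=>bbbbnnTnnbbbb=>bbbbnnbTbnnbbbb=>bbbbnnbbTbbnnbbbb=>bbbbnnbbnbbnnbbbb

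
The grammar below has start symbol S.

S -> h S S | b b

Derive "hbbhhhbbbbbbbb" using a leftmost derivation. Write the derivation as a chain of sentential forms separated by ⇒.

S ⇒ hSS   [S -> h S S]
hSS ⇒ hbbS   [S -> b b]
hbbS ⇒ hbbhSS   [S -> h S S]
hbbhSS ⇒ hbbhhSSS   [S -> h S S]
hbbhhSSS ⇒ hbbhhhSSSS   [S -> h S S]
hbbhhhSSSS ⇒ hbbhhhbbSSS   [S -> b b]
hbbhhhbbSSS ⇒ hbbhhhbbbbSS   [S -> b b]
hbbhhhbbbbSS ⇒ hbbhhhbbbbbbS   [S -> b b]
hbbhhhbbbbbbS ⇒ hbbhhhbbbbbbbb   [S -> b b]

S ⇒ hSS ⇒ hbbS ⇒ hbbhSS ⇒ hbbhhSSS ⇒ hbbhhhSSSS ⇒ hbbhhhbbSSS ⇒ hbbhhhbbbbSS ⇒ hbbhhhbbbbbbS ⇒ hbbhhhbbbbbbbb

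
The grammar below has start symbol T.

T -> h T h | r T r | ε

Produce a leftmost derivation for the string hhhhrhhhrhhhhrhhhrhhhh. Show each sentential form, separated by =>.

T=>hTh=>hhThh=>hhhThhh=>hhhhThhhh=>hhhhrTrhhhh=>hhhhrhThrhhhh=>hhhhrhhThhrhhhh=>hhhhrhhhThhhrhhhh=>hhhhrhhhrTrhhhrhhhh=>hhhhrhhhrhThrhhhrhhhh=>hhhhrhhhrhhThhrhhhrhhhh=>hhhhrhhhrhhhhrhhhrhhhh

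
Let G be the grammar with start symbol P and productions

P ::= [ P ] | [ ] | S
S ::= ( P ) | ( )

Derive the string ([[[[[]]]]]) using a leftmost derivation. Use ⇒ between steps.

P⇒S⇒(P)⇒([P])⇒([[P]])⇒([[[P]]])⇒([[[[P]]]])⇒([[[[[]]]]])

P ⇒ S   [P ::= S]
S ⇒ (P)   [S ::= ( P )]
(P) ⇒ ([P])   [P ::= [ P ]]
([P]) ⇒ ([[P]])   [P ::= [ P ]]
([[P]]) ⇒ ([[[P]]])   [P ::= [ P ]]
([[[P]]]) ⇒ ([[[[P]]]])   [P ::= [ P ]]
([[[[P]]]]) ⇒ ([[[[[]]]]])   [P ::= [ ]]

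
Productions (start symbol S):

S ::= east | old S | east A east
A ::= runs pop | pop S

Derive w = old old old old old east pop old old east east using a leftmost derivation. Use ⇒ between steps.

S ⇒ old S ⇒ old old S ⇒ old old old S ⇒ old old old old S ⇒ old old old old old S ⇒ old old old old old east A east ⇒ old old old old old east pop S east ⇒ old old old old old east pop old S east ⇒ old old old old old east pop old old S east ⇒ old old old old old east pop old old east east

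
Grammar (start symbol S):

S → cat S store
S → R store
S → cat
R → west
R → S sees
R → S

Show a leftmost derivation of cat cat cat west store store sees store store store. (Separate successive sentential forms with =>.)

S => cat S store => cat cat S store store => cat cat R store store store => cat cat S sees store store store => cat cat cat S store sees store store store => cat cat cat R store store sees store store store => cat cat cat west store store sees store store store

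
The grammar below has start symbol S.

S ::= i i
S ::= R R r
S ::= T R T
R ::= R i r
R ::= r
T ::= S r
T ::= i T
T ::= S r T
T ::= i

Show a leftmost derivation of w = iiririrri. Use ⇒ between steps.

S⇒TRT⇒SrRT⇒TRTrRT⇒SrTRTrRT⇒iirTRTrRT⇒iiriRTrRT⇒iirirTrRT⇒iiririrRT⇒iiririrrT⇒iiririrri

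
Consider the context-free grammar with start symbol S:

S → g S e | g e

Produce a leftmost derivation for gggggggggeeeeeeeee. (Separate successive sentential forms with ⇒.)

S⇒gSe⇒ggSee⇒gggSeee⇒ggggSeeee⇒gggggSeeeee⇒ggggggSeeeeee⇒gggggggSeeeeeee⇒ggggggggSeeeeeeee⇒gggggggggeeeeeeeee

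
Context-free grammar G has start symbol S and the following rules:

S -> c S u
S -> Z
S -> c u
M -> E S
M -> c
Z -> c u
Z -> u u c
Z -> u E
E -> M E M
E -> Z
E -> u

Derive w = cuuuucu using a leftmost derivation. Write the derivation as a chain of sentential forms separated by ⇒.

S⇒cSu⇒cZu⇒cuEu⇒cuZu⇒cuuEu⇒cuuZu⇒cuuuucu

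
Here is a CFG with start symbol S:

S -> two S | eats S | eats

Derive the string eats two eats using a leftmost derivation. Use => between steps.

S => eats S => eats two S => eats two eats

S => eats S   [S -> eats S]
eats S => eats two S   [S -> two S]
eats two S => eats two eats   [S -> eats]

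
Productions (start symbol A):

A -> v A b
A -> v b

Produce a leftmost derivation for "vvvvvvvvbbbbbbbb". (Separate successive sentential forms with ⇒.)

A ⇒ vAb ⇒ vvAbb ⇒ vvvAbbb ⇒ vvvvAbbbb ⇒ vvvvvAbbbbb ⇒ vvvvvvAbbbbbb ⇒ vvvvvvvAbbbbbbb ⇒ vvvvvvvvbbbbbbbb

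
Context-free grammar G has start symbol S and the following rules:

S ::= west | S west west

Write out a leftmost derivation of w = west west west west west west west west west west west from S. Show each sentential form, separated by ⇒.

S ⇒ S west west ⇒ S west west west west ⇒ S west west west west west west ⇒ S west west west west west west west west ⇒ S west west west west west west west west west west ⇒ west west west west west west west west west west west

S ⇒ S west west   [S ::= S west west]
S west west ⇒ S west west west west   [S ::= S west west]
S west west west west ⇒ S west west west west west west   [S ::= S west west]
S west west west west west west ⇒ S west west west west west west west west   [S ::= S west west]
S west west west west west west west west ⇒ S west west west west west west west west west west   [S ::= S west west]
S west west west west west west west west west west ⇒ west west west west west west west west west west west   [S ::= west]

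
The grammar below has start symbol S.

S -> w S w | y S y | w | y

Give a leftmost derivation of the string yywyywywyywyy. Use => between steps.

S => ySy => yySyy => yywSwyy => yywySywyy => yywyySyywyy => yywyywSwyywyy => yywyywywyywyy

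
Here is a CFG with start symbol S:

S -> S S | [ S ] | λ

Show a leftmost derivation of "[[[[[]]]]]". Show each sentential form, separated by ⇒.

S ⇒ SS ⇒ SSS ⇒ [S]SS ⇒ [[S]]SS ⇒ [[SS]]SS ⇒ [[[S]S]]SS ⇒ [[[[S]]S]]SS ⇒ [[[[[S]]]S]]SS ⇒ [[[[[]]]S]]SS ⇒ [[[[[]]]]]SS ⇒ [[[[[]]]]]S ⇒ [[[[[]]]]]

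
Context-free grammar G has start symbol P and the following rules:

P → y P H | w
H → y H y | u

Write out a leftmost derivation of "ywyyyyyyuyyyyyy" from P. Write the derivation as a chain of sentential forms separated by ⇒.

P ⇒ yPH   [P → y P H]
yPH ⇒ ywH   [P → w]
ywH ⇒ ywyHy   [H → y H y]
ywyHy ⇒ ywyyHyy   [H → y H y]
ywyyHyy ⇒ ywyyyHyyy   [H → y H y]
ywyyyHyyy ⇒ ywyyyyHyyyy   [H → y H y]
ywyyyyHyyyy ⇒ ywyyyyyHyyyyy   [H → y H y]
ywyyyyyHyyyyy ⇒ ywyyyyyyHyyyyyy   [H → y H y]
ywyyyyyyHyyyyyy ⇒ ywyyyyyyuyyyyyy   [H → u]

P⇒yPH⇒ywH⇒ywyHy⇒ywyyHyy⇒ywyyyHyyy⇒ywyyyyHyyyy⇒ywyyyyyHyyyyy⇒ywyyyyyyHyyyyyy⇒ywyyyyyyuyyyyyy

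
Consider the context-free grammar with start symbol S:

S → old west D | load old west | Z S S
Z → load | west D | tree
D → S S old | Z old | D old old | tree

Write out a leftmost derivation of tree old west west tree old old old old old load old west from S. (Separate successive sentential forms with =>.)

S => Z S S   [S → Z S S]
Z S S => tree S S   [Z → tree]
tree S S => tree old west D S   [S → old west D]
tree old west D S => tree old west Z old S   [D → Z old]
tree old west Z old S => tree old west west D old S   [Z → west D]
tree old west west D old S => tree old west west D old old old S   [D → D old old]
tree old west west D old old old S => tree old west west D old old old old old S   [D → D old old]
tree old west west D old old old old old S => tree old west west tree old old old old old S   [D → tree]
tree old west west tree old old old old old S => tree old west west tree old old old old old load old west   [S → load old west]

S => Z S S => tree S S => tree old west D S => tree old west Z old S => tree old west west D old S => tree old west west D old old old S => tree old west west D old old old old old S => tree old west west tree old old old old old S => tree old west west tree old old old old old load old west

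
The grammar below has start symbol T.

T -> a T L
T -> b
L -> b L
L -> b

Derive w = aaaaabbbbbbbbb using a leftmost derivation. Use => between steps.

T => aTL   [T -> a T L]
aTL => aaTLL   [T -> a T L]
aaTLL => aaaTLLL   [T -> a T L]
aaaTLLL => aaaaTLLLL   [T -> a T L]
aaaaTLLLL => aaaaaTLLLLL   [T -> a T L]
aaaaaTLLLLL => aaaaabLLLLL   [T -> b]
aaaaabLLLLL => aaaaabbLLLL   [L -> b]
aaaaabbLLLL => aaaaabbbLLL   [L -> b]
aaaaabbbLLL => aaaaabbbbLLL   [L -> b L]
aaaaabbbbLLL => aaaaabbbbbLL   [L -> b]
aaaaabbbbbLL => aaaaabbbbbbLL   [L -> b L]
aaaaabbbbbbLL => aaaaabbbbbbbLL   [L -> b L]
aaaaabbbbbbbLL => aaaaabbbbbbbbL   [L -> b]
aaaaabbbbbbbbL => aaaaabbbbbbbbb   [L -> b]

T=>aTL=>aaTLL=>aaaTLLL=>aaaaTLLLL=>aaaaaTLLLLL=>aaaaabLLLLL=>aaaaabbLLLL=>aaaaabbbLLL=>aaaaabbbbLLL=>aaaaabbbbbLL=>aaaaabbbbbbLL=>aaaaabbbbbbbLL=>aaaaabbbbbbbbL=>aaaaabbbbbbbbb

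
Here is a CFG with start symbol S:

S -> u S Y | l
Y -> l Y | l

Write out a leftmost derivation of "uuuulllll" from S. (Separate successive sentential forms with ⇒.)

S⇒uSY⇒uuSYY⇒uuuSYYY⇒uuuuSYYYY⇒uuuulYYYY⇒uuuullYYY⇒uuuulllYY⇒uuuullllY⇒uuuulllll

S ⇒ uSY   [S -> u S Y]
uSY ⇒ uuSYY   [S -> u S Y]
uuSYY ⇒ uuuSYYY   [S -> u S Y]
uuuSYYY ⇒ uuuuSYYYY   [S -> u S Y]
uuuuSYYYY ⇒ uuuulYYYY   [S -> l]
uuuulYYYY ⇒ uuuullYYY   [Y -> l]
uuuullYYY ⇒ uuuulllYY   [Y -> l]
uuuulllYY ⇒ uuuullllY   [Y -> l]
uuuullllY ⇒ uuuulllll   [Y -> l]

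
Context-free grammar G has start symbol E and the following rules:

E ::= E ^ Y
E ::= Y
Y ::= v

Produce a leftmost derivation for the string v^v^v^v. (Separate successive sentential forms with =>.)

E => E^Y => E^Y^Y => E^Y^Y^Y => Y^Y^Y^Y => v^Y^Y^Y => v^v^Y^Y => v^v^v^Y => v^v^v^v

E => E^Y   [E ::= E ^ Y]
E^Y => E^Y^Y   [E ::= E ^ Y]
E^Y^Y => E^Y^Y^Y   [E ::= E ^ Y]
E^Y^Y^Y => Y^Y^Y^Y   [E ::= Y]
Y^Y^Y^Y => v^Y^Y^Y   [Y ::= v]
v^Y^Y^Y => v^v^Y^Y   [Y ::= v]
v^v^Y^Y => v^v^v^Y   [Y ::= v]
v^v^v^Y => v^v^v^v   [Y ::= v]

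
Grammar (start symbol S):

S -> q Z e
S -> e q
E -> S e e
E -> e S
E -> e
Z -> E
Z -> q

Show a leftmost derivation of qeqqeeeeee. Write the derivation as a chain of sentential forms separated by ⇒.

S ⇒ qZe ⇒ qEe ⇒ qeSe ⇒ qeqZee ⇒ qeqEee ⇒ qeqSeeee ⇒ qeqqZeeeee ⇒ qeqqEeeeee ⇒ qeqqeeeeee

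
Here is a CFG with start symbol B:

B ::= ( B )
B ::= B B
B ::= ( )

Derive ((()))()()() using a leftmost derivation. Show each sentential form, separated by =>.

B => BB => (B)B => ((B))B => ((()))B => ((()))BB => ((()))BBB => ((()))()BB => ((()))()()B => ((()))()()()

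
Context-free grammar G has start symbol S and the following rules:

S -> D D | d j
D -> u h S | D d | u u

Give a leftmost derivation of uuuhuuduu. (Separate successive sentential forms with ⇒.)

S ⇒ DD ⇒ uuD ⇒ uuuhS ⇒ uuuhDD ⇒ uuuhDdD ⇒ uuuhuudD ⇒ uuuhuuduu

S ⇒ DD   [S -> D D]
DD ⇒ uuD   [D -> u u]
uuD ⇒ uuuhS   [D -> u h S]
uuuhS ⇒ uuuhDD   [S -> D D]
uuuhDD ⇒ uuuhDdD   [D -> D d]
uuuhDdD ⇒ uuuhuudD   [D -> u u]
uuuhuudD ⇒ uuuhuuduu   [D -> u u]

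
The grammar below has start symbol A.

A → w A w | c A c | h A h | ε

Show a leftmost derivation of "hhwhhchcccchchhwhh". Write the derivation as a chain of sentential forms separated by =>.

A => hAh   [A → h A h]
hAh => hhAhh   [A → h A h]
hhAhh => hhwAwhh   [A → w A w]
hhwAwhh => hhwhAhwhh   [A → h A h]
hhwhAhwhh => hhwhhAhhwhh   [A → h A h]
hhwhhAhhwhh => hhwhhcAchhwhh   [A → c A c]
hhwhhcAchhwhh => hhwhhchAhchhwhh   [A → h A h]
hhwhhchAhchhwhh => hhwhhchcAchchhwhh   [A → c A c]
hhwhhchcAchchhwhh => hhwhhchccAcchchhwhh   [A → c A c]
hhwhhchccAcchchhwhh => hhwhhchcccchchhwhh   [A → ε]

A => hAh => hhAhh => hhwAwhh => hhwhAhwhh => hhwhhAhhwhh => hhwhhcAchhwhh => hhwhhchAhchhwhh => hhwhhchcAchchhwhh => hhwhhchccAcchchhwhh => hhwhhchcccchchhwhh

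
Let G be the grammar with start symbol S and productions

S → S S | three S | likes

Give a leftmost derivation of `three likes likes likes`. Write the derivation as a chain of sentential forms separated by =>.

S => three S   [S → three S]
three S => three S S   [S → S S]
three S S => three S S S   [S → S S]
three S S S => three likes S S   [S → likes]
three likes S S => three likes likes S   [S → likes]
three likes likes S => three likes likes likes   [S → likes]

S => three S => three S S => three S S S => three likes S S => three likes likes S => three likes likes likes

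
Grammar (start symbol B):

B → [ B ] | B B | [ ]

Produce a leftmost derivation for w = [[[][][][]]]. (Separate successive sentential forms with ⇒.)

B⇒[B]⇒[[B]]⇒[[BB]]⇒[[BBB]]⇒[[BBBB]]⇒[[[]BBB]]⇒[[[][]BB]]⇒[[[][][]B]]⇒[[[][][][]]]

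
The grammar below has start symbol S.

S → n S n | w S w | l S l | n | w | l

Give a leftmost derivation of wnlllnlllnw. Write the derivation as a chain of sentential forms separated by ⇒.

S ⇒ wSw ⇒ wnSnw ⇒ wnlSlnw ⇒ wnllSllnw ⇒ wnlllSlllnw ⇒ wnlllnlllnw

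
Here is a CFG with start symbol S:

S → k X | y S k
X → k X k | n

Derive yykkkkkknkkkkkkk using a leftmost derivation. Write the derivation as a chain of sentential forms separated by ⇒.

S ⇒ ySk   [S → y S k]
ySk ⇒ yySkk   [S → y S k]
yySkk ⇒ yykXkk   [S → k X]
yykXkk ⇒ yykkXkkk   [X → k X k]
yykkXkkk ⇒ yykkkXkkkk   [X → k X k]
yykkkXkkkk ⇒ yykkkkXkkkkk   [X → k X k]
yykkkkXkkkkk ⇒ yykkkkkXkkkkkk   [X → k X k]
yykkkkkXkkkkkk ⇒ yykkkkkkXkkkkkkk   [X → k X k]
yykkkkkkXkkkkkkk ⇒ yykkkkkknkkkkkkk   [X → n]

S ⇒ ySk ⇒ yySkk ⇒ yykXkk ⇒ yykkXkkk ⇒ yykkkXkkkk ⇒ yykkkkXkkkkk ⇒ yykkkkkXkkkkkk ⇒ yykkkkkkXkkkkkkk ⇒ yykkkkkknkkkkkkk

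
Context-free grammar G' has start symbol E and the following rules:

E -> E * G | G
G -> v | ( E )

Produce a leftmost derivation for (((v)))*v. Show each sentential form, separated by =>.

E=>E*G=>G*G=>(E)*G=>(G)*G=>((E))*G=>((G))*G=>(((E)))*G=>(((G)))*G=>(((v)))*G=>(((v)))*v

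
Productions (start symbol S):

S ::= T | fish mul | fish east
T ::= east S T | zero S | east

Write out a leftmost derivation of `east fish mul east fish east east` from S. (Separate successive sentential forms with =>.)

S => T   [S ::= T]
T => east S T   [T ::= east S T]
east S T => east fish mul T   [S ::= fish mul]
east fish mul T => east fish mul east S T   [T ::= east S T]
east fish mul east S T => east fish mul east fish east T   [S ::= fish east]
east fish mul east fish east T => east fish mul east fish east east   [T ::= east]

S => T => east S T => east fish mul T => east fish mul east S T => east fish mul east fish east T => east fish mul east fish east east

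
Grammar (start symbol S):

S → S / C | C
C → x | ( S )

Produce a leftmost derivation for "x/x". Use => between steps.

S => S/C   [S → S / C]
S/C => C/C   [S → C]
C/C => x/C   [C → x]
x/C => x/x   [C → x]

S => S/C => C/C => x/C => x/x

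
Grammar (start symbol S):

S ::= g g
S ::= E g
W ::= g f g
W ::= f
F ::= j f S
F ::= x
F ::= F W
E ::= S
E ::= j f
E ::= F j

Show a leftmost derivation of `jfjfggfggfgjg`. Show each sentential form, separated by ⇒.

S ⇒ Eg ⇒ Fjg ⇒ FWjg ⇒ FWWjg ⇒ jfSWWjg ⇒ jfEgWWjg ⇒ jfjfgWWjg ⇒ jfjfggfgWjg ⇒ jfjfggfggfgjg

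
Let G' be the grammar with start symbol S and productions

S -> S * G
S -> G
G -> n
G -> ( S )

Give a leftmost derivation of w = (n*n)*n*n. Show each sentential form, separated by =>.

S => S*G   [S -> S * G]
S*G => S*G*G   [S -> S * G]
S*G*G => G*G*G   [S -> G]
G*G*G => (S)*G*G   [G -> ( S )]
(S)*G*G => (S*G)*G*G   [S -> S * G]
(S*G)*G*G => (G*G)*G*G   [S -> G]
(G*G)*G*G => (n*G)*G*G   [G -> n]
(n*G)*G*G => (n*n)*G*G   [G -> n]
(n*n)*G*G => (n*n)*n*G   [G -> n]
(n*n)*n*G => (n*n)*n*n   [G -> n]

S => S*G => S*G*G => G*G*G => (S)*G*G => (S*G)*G*G => (G*G)*G*G => (n*G)*G*G => (n*n)*G*G => (n*n)*n*G => (n*n)*n*n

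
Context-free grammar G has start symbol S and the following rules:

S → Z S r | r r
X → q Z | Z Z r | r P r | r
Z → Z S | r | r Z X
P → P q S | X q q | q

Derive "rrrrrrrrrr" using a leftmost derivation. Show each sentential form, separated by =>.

S => ZSr => ZSSr => ZSSSr => ZSSSSr => rSSSSr => rrrSSSr => rrrrrSSr => rrrrrrrSr => rrrrrrrrrr

S => ZSr   [S → Z S r]
ZSr => ZSSr   [Z → Z S]
ZSSr => ZSSSr   [Z → Z S]
ZSSSr => ZSSSSr   [Z → Z S]
ZSSSSr => rSSSSr   [Z → r]
rSSSSr => rrrSSSr   [S → r r]
rrrSSSr => rrrrrSSr   [S → r r]
rrrrrSSr => rrrrrrrSr   [S → r r]
rrrrrrrSr => rrrrrrrrrr   [S → r r]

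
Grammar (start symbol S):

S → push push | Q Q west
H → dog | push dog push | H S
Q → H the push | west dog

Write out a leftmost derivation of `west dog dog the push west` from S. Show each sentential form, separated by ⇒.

S ⇒ Q Q west ⇒ west dog Q west ⇒ west dog H the push west ⇒ west dog dog the push west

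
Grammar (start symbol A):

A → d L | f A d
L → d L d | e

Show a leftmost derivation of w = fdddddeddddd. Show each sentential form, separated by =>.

A => fAd => fdLd => fddLdd => fdddLddd => fddddLdddd => fdddddLddddd => fdddddeddddd

A => fAd   [A → f A d]
fAd => fdLd   [A → d L]
fdLd => fddLdd   [L → d L d]
fddLdd => fdddLddd   [L → d L d]
fdddLddd => fddddLdddd   [L → d L d]
fddddLdddd => fdddddLddddd   [L → d L d]
fdddddLddddd => fdddddeddddd   [L → e]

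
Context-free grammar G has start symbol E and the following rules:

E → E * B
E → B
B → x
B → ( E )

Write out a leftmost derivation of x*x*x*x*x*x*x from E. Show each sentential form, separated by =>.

E => E*B => E*B*B => E*B*B*B => E*B*B*B*B => E*B*B*B*B*B => E*B*B*B*B*B*B => B*B*B*B*B*B*B => x*B*B*B*B*B*B => x*x*B*B*B*B*B => x*x*x*B*B*B*B => x*x*x*x*B*B*B => x*x*x*x*x*B*B => x*x*x*x*x*x*B => x*x*x*x*x*x*x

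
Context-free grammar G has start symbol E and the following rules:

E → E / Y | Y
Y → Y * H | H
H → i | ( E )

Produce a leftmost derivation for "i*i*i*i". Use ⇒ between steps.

E⇒Y⇒Y*H⇒Y*H*H⇒Y*H*H*H⇒H*H*H*H⇒i*H*H*H⇒i*i*H*H⇒i*i*i*H⇒i*i*i*i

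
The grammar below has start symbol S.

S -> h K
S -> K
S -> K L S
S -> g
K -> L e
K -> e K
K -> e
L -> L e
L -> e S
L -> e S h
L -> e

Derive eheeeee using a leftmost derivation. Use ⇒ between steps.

S ⇒ K   [S -> K]
K ⇒ Le   [K -> L e]
Le ⇒ eSe   [L -> e S]
eSe ⇒ ehKe   [S -> h K]
ehKe ⇒ eheKe   [K -> e K]
eheKe ⇒ eheeKe   [K -> e K]
eheeKe ⇒ eheeeKe   [K -> e K]
eheeeKe ⇒ eheeeee   [K -> e]

S ⇒ K ⇒ Le ⇒ eSe ⇒ ehKe ⇒ eheKe ⇒ eheeKe ⇒ eheeeKe ⇒ eheeeee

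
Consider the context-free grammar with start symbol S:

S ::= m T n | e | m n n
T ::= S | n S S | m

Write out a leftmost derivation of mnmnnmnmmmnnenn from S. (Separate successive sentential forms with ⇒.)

S ⇒ mTn ⇒ mnSSn ⇒ mnmnnSn ⇒ mnmnnmTnn ⇒ mnmnnmnSSnn ⇒ mnmnnmnmTnSnn ⇒ mnmnnmnmSnSnn ⇒ mnmnnmnmmTnnSnn ⇒ mnmnnmnmmmnnSnn ⇒ mnmnnmnmmmnnenn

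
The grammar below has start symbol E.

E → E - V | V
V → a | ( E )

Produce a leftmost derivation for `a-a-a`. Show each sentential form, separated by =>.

E => E-V => E-V-V => V-V-V => a-V-V => a-a-V => a-a-a

E => E-V   [E → E - V]
E-V => E-V-V   [E → E - V]
E-V-V => V-V-V   [E → V]
V-V-V => a-V-V   [V → a]
a-V-V => a-a-V   [V → a]
a-a-V => a-a-a   [V → a]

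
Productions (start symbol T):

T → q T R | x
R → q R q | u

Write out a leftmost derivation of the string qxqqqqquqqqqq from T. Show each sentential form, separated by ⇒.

T ⇒ qTR ⇒ qxR ⇒ qxqRq ⇒ qxqqRqq ⇒ qxqqqRqqq ⇒ qxqqqqRqqqq ⇒ qxqqqqqRqqqqq ⇒ qxqqqqquqqqqq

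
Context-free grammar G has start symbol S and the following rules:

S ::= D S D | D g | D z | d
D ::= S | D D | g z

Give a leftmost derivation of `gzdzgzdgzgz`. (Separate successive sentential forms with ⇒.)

S ⇒ DSD ⇒ DDSD ⇒ gzDSD ⇒ gzSSD ⇒ gzDzSD ⇒ gzSzSD ⇒ gzdzSD ⇒ gzdzDSDD ⇒ gzdzgzSDD ⇒ gzdzgzdDD ⇒ gzdzgzdgzD ⇒ gzdzgzdgzgz

S ⇒ DSD   [S ::= D S D]
DSD ⇒ DDSD   [D ::= D D]
DDSD ⇒ gzDSD   [D ::= g z]
gzDSD ⇒ gzSSD   [D ::= S]
gzSSD ⇒ gzDzSD   [S ::= D z]
gzDzSD ⇒ gzSzSD   [D ::= S]
gzSzSD ⇒ gzdzSD   [S ::= d]
gzdzSD ⇒ gzdzDSDD   [S ::= D S D]
gzdzDSDD ⇒ gzdzgzSDD   [D ::= g z]
gzdzgzSDD ⇒ gzdzgzdDD   [S ::= d]
gzdzgzdDD ⇒ gzdzgzdgzD   [D ::= g z]
gzdzgzdgzD ⇒ gzdzgzdgzgz   [D ::= g z]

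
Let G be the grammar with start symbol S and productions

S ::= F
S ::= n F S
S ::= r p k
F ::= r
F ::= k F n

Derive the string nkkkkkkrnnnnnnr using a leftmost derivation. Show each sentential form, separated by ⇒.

S⇒nFS⇒nkFnS⇒nkkFnnS⇒nkkkFnnnS⇒nkkkkFnnnnS⇒nkkkkkFnnnnnS⇒nkkkkkkFnnnnnnS⇒nkkkkkkrnnnnnnS⇒nkkkkkkrnnnnnnF⇒nkkkkkkrnnnnnnr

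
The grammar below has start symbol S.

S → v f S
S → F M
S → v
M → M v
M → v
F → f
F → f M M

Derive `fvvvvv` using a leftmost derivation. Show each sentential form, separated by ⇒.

S ⇒ FM ⇒ fMMM ⇒ fvMM ⇒ fvMvM ⇒ fvMvvM ⇒ fvvvvM ⇒ fvvvvv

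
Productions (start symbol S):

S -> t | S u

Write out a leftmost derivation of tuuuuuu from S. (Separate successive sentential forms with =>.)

S => Su => Suu => Suuu => Suuuu => Suuuuu => Suuuuuu => tuuuuuu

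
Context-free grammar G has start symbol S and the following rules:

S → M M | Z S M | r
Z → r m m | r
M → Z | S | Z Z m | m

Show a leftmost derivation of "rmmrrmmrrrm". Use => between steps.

S=>ZSM=>rmmSM=>rmmZSMM=>rmmrSMM=>rmmrZSMMM=>rmmrrmmSMMM=>rmmrrmmrMMM=>rmmrrmmrZMM=>rmmrrmmrrMM=>rmmrrmmrrZM=>rmmrrmmrrrM=>rmmrrmmrrrm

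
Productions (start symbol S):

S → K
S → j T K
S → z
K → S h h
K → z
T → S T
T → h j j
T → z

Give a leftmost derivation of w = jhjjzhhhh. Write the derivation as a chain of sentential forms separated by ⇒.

S⇒jTK⇒jhjjK⇒jhjjShh⇒jhjjKhh⇒jhjjShhhh⇒jhjjKhhhh⇒jhjjzhhhh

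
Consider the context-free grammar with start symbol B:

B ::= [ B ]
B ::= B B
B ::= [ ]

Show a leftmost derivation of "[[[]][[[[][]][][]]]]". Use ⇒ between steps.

B ⇒ [B] ⇒ [BB] ⇒ [[B]B] ⇒ [[[]]B] ⇒ [[[]][B]] ⇒ [[[]][[B]]] ⇒ [[[]][[BB]]] ⇒ [[[]][[BBB]]] ⇒ [[[]][[[B]BB]]] ⇒ [[[]][[[BB]BB]]] ⇒ [[[]][[[[]B]BB]]] ⇒ [[[]][[[[][]]BB]]] ⇒ [[[]][[[[][]][]B]]] ⇒ [[[]][[[[][]][][]]]]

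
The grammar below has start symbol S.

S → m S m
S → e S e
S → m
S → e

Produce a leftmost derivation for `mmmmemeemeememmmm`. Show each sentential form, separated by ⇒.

S ⇒ mSm   [S → m S m]
mSm ⇒ mmSmm   [S → m S m]
mmSmm ⇒ mmmSmmm   [S → m S m]
mmmSmmm ⇒ mmmmSmmmm   [S → m S m]
mmmmSmmmm ⇒ mmmmeSemmmm   [S → e S e]
mmmmeSemmmm ⇒ mmmmemSmemmmm   [S → m S m]
mmmmemSmemmmm ⇒ mmmmemeSememmmm   [S → e S e]
mmmmemeSememmmm ⇒ mmmmemeeSeememmmm   [S → e S e]
mmmmemeeSeememmmm ⇒ mmmmemeemeememmmm   [S → m]

S ⇒ mSm ⇒ mmSmm ⇒ mmmSmmm ⇒ mmmmSmmmm ⇒ mmmmeSemmmm ⇒ mmmmemSmemmmm ⇒ mmmmemeSememmmm ⇒ mmmmemeeSeememmmm ⇒ mmmmemeemeememmmm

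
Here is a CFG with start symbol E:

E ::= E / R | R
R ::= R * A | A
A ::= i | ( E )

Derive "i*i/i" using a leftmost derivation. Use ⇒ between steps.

E ⇒ E/R ⇒ R/R ⇒ R*A/R ⇒ A*A/R ⇒ i*A/R ⇒ i*i/R ⇒ i*i/A ⇒ i*i/i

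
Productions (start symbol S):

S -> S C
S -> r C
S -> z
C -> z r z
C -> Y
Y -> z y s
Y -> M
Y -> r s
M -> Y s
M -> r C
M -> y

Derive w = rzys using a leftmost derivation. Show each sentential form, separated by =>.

S => rC   [S -> r C]
rC => rY   [C -> Y]
rY => rzys   [Y -> z y s]

S=>rC=>rY=>rzys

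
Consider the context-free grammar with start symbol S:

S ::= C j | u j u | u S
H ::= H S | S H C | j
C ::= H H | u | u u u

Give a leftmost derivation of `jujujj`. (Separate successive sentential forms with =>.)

S=>Cj=>HHj=>HSHj=>jSHj=>jujuHj=>jujujj

S => Cj   [S ::= C j]
Cj => HHj   [C ::= H H]
HHj => HSHj   [H ::= H S]
HSHj => jSHj   [H ::= j]
jSHj => jujuHj   [S ::= u j u]
jujuHj => jujujj   [H ::= j]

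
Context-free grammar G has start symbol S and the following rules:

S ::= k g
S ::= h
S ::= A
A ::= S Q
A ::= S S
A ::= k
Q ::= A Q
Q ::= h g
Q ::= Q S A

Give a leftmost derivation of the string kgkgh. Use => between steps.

S => A   [S ::= A]
A => SS   [A ::= S S]
SS => AS   [S ::= A]
AS => SSS   [A ::= S S]
SSS => kgSS   [S ::= k g]
kgSS => kgkgS   [S ::= k g]
kgkgS => kgkgh   [S ::= h]

S => A => SS => AS => SSS => kgSS => kgkgS => kgkgh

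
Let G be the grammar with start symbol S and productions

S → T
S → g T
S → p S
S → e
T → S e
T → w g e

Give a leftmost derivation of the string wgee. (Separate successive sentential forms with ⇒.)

S ⇒ T ⇒ Se ⇒ Te ⇒ wgee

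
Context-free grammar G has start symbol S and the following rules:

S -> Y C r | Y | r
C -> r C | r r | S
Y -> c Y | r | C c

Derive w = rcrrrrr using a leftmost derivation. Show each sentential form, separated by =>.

S => YCr   [S -> Y C r]
YCr => CcCr   [Y -> C c]
CcCr => ScCr   [C -> S]
ScCr => rcCr   [S -> r]
rcCr => rcrCr   [C -> r C]
rcrCr => rcrSr   [C -> S]
rcrSr => rcrYCrr   [S -> Y C r]
rcrYCrr => rcrrCrr   [Y -> r]
rcrrCrr => rcrrSrr   [C -> S]
rcrrSrr => rcrrYrr   [S -> Y]
rcrrYrr => rcrrrrr   [Y -> r]

S=>YCr=>CcCr=>ScCr=>rcCr=>rcrCr=>rcrSr=>rcrYCrr=>rcrrCrr=>rcrrSrr=>rcrrYrr=>rcrrrrr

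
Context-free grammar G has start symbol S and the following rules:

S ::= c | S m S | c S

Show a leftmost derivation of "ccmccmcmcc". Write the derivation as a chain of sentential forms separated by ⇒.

S ⇒ SmS   [S ::= S m S]
SmS ⇒ cSmS   [S ::= c S]
cSmS ⇒ cSmSmS   [S ::= S m S]
cSmSmS ⇒ cSmSmSmS   [S ::= S m S]
cSmSmSmS ⇒ ccmSmSmS   [S ::= c]
ccmSmSmS ⇒ ccmcSmSmS   [S ::= c S]
ccmcSmSmS ⇒ ccmccmSmS   [S ::= c]
ccmccmSmS ⇒ ccmccmcmS   [S ::= c]
ccmccmcmS ⇒ ccmccmcmcS   [S ::= c S]
ccmccmcmcS ⇒ ccmccmcmcc   [S ::= c]

S⇒SmS⇒cSmS⇒cSmSmS⇒cSmSmSmS⇒ccmSmSmS⇒ccmcSmSmS⇒ccmccmSmS⇒ccmccmcmS⇒ccmccmcmcS⇒ccmccmcmcc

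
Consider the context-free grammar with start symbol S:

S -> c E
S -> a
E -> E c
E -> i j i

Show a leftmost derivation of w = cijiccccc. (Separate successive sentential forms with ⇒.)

S⇒cE⇒cEc⇒cEcc⇒cEccc⇒cEcccc⇒cEccccc⇒cijiccccc

S ⇒ cE   [S -> c E]
cE ⇒ cEc   [E -> E c]
cEc ⇒ cEcc   [E -> E c]
cEcc ⇒ cEccc   [E -> E c]
cEccc ⇒ cEcccc   [E -> E c]
cEcccc ⇒ cEccccc   [E -> E c]
cEccccc ⇒ cijiccccc   [E -> i j i]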